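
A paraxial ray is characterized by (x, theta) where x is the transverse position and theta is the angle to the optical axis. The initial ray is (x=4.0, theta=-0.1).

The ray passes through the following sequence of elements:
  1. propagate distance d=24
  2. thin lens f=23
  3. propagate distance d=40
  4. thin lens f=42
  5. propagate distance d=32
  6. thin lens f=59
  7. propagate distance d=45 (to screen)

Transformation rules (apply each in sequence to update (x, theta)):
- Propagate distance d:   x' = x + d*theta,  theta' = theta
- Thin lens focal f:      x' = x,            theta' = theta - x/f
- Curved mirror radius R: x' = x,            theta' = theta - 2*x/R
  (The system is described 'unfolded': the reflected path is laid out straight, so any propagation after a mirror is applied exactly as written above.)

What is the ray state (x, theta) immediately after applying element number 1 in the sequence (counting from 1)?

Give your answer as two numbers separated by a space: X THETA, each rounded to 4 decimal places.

Initial: x=4.0000 theta=-0.1000
After 1 (propagate distance d=24): x=1.6000 theta=-0.1000
Rounded to 4 decimal places: x = 1.6000, theta = -0.1000

Answer: 1.6000 -0.1000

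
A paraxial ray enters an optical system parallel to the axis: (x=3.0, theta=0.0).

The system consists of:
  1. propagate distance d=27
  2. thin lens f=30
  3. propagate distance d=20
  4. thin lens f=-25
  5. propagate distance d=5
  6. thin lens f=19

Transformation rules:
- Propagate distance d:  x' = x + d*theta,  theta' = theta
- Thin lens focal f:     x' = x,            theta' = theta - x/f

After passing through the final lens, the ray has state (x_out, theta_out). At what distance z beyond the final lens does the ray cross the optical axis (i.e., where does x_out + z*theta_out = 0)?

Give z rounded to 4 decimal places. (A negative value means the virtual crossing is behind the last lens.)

Initial: x=3.0000 theta=0.0000
After 1 (propagate distance d=27): x=3.0000 theta=0.0000
After 2 (thin lens f=30): x=3.0000 theta=-0.1000
After 3 (propagate distance d=20): x=1.0000 theta=-0.1000
After 4 (thin lens f=-25): x=1.0000 theta=-0.0600
After 5 (propagate distance d=5): x=0.7000 theta=-0.0600
After 6 (thin lens f=19): x=0.7000 theta=-46/475 (≈-0.0968)
z_focus = -x_out/theta_out = -(0.7000)/(-46/475) = 665/92 ≈ 7.2283
Rounded to 4 decimal places: z = 7.2283

Answer: 7.2283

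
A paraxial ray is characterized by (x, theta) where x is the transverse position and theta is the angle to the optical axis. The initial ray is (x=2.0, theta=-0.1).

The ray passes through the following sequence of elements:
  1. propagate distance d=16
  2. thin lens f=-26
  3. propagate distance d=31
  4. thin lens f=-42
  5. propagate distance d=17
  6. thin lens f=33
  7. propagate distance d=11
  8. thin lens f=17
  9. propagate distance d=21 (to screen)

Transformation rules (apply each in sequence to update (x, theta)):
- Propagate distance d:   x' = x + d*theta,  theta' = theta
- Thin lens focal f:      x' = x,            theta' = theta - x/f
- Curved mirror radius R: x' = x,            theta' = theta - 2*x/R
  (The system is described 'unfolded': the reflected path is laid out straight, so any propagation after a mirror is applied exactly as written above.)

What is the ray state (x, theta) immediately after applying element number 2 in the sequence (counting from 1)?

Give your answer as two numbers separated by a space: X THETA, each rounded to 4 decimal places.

Initial: x=2.0000 theta=-0.1000
After 1 (propagate distance d=16): x=0.4000 theta=-0.1000
After 2 (thin lens f=-26): x=0.4000 theta=-11/130 (≈-0.0846)
Rounded to 4 decimal places: x = 0.4000, theta = -0.0846

Answer: 0.4000 -0.0846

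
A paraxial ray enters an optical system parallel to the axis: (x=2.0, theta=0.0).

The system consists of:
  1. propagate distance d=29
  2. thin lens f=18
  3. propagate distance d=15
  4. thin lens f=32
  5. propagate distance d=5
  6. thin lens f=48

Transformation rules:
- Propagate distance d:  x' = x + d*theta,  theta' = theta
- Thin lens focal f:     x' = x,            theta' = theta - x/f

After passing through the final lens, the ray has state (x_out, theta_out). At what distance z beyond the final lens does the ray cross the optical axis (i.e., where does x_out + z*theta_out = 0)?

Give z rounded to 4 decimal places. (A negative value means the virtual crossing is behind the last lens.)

Initial: x=2.0000 theta=0.0000
After 1 (propagate distance d=29): x=2.0000 theta=0.0000
After 2 (thin lens f=18): x=2.0000 theta=-1/9 (≈-0.1111)
After 3 (propagate distance d=15): x=1/3 (≈0.3333) theta=-1/9 (≈-0.1111)
After 4 (thin lens f=32): x=1/3 (≈0.3333) theta=-35/288 (≈-0.1215)
After 5 (propagate distance d=5): x=-79/288 (≈-0.2743) theta=-35/288 (≈-0.1215)
After 6 (thin lens f=48): x=-79/288 (≈-0.2743) theta=-1601/13824 (≈-0.1158)
z_focus = -x_out/theta_out = -(-79/288)/(-1601/13824) = -3792/1601 ≈ -2.3685
Rounded to 4 decimal places: z = -2.3685

Answer: -2.3685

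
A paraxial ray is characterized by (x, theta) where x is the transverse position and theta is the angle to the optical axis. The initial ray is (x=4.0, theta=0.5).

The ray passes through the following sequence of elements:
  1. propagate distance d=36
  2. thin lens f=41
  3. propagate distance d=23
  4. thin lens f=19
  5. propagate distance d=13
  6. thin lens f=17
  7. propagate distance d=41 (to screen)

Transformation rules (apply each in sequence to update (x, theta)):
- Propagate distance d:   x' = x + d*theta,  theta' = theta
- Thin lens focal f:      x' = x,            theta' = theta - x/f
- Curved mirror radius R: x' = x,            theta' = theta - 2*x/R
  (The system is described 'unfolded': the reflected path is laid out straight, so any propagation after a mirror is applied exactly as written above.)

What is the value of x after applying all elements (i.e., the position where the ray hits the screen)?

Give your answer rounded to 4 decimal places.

Initial: x=4.0000 theta=0.5000
After 1 (propagate distance d=36): x=22.0000 theta=0.5000
After 2 (thin lens f=41): x=22.0000 theta=-3/82 (≈-0.0366)
After 3 (propagate distance d=23): x=1735/82 (≈21.1585) theta=-3/82 (≈-0.0366)
After 4 (thin lens f=19): x=1735/82 (≈21.1585) theta=-896/779 (≈-1.1502)
After 5 (propagate distance d=13): x=9669/1558 (≈6.2060) theta=-896/779 (≈-1.1502)
After 6 (thin lens f=17): x=9669/1558 (≈6.2060) theta=-40133/26486 (≈-1.5153)
After 7 (propagate distance d=41 (to screen)): x=-740540/13243 (≈-55.9194) theta=-40133/26486 (≈-1.5153)
Rounded to 4 decimal places: x = -55.9194

Answer: -55.9194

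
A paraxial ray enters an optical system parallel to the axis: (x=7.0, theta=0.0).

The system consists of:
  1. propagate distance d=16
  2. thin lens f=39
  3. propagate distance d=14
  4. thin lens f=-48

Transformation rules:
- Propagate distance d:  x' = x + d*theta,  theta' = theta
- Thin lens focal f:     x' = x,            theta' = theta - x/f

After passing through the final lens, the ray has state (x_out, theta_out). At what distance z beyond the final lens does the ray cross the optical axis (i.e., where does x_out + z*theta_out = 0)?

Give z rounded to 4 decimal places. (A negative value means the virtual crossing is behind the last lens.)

Initial: x=7.0000 theta=0.0000
After 1 (propagate distance d=16): x=7.0000 theta=0.0000
After 2 (thin lens f=39): x=7.0000 theta=-7/39 (≈-0.1795)
After 3 (propagate distance d=14): x=175/39 (≈4.4872) theta=-7/39 (≈-0.1795)
After 4 (thin lens f=-48): x=175/39 (≈4.4872) theta=-161/1872 (≈-0.0860)
z_focus = -x_out/theta_out = -(175/39)/(-161/1872) = 1200/23 ≈ 52.1739
Rounded to 4 decimal places: z = 52.1739

Answer: 52.1739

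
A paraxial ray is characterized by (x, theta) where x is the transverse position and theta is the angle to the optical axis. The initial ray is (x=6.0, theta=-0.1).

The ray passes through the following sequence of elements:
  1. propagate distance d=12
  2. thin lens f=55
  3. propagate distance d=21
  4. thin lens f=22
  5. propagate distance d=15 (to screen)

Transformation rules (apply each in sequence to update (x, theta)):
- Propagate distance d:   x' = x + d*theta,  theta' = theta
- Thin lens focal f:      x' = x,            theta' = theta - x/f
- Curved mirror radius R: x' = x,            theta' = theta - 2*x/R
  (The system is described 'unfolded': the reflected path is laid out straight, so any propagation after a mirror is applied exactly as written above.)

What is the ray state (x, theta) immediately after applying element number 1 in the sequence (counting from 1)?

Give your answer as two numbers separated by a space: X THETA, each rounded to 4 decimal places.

Initial: x=6.0000 theta=-0.1000
After 1 (propagate distance d=12): x=4.8000 theta=-0.1000
Rounded to 4 decimal places: x = 4.8000, theta = -0.1000

Answer: 4.8000 -0.1000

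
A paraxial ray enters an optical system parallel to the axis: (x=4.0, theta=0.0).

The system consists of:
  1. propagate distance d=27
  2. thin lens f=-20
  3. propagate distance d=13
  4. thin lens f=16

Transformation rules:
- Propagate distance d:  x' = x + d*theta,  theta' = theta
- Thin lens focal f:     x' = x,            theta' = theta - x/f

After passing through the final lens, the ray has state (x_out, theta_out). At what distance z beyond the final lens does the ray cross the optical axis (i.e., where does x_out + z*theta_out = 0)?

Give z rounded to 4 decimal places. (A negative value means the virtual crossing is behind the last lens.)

Answer: 31.0588

Derivation:
Initial: x=4.0000 theta=0.0000
After 1 (propagate distance d=27): x=4.0000 theta=0.0000
After 2 (thin lens f=-20): x=4.0000 theta=0.2000
After 3 (propagate distance d=13): x=6.6000 theta=0.2000
After 4 (thin lens f=16): x=6.6000 theta=-0.2125
z_focus = -x_out/theta_out = -(6.6000)/(-0.2125) = 528/17 ≈ 31.0588
Rounded to 4 decimal places: z = 31.0588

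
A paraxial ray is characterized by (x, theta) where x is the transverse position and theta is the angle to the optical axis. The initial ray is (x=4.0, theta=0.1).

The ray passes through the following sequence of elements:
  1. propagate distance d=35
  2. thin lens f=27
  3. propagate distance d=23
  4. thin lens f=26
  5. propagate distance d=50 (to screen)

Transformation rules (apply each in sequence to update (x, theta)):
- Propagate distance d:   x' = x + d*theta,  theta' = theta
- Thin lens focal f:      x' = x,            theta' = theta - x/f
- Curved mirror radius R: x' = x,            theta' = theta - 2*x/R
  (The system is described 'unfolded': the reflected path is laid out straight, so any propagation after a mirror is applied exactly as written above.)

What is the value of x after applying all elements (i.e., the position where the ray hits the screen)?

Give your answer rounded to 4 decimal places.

Initial: x=4.0000 theta=0.1000
After 1 (propagate distance d=35): x=7.5000 theta=0.1000
After 2 (thin lens f=27): x=7.5000 theta=-8/45 (≈-0.1778)
After 3 (propagate distance d=23): x=307/90 (≈3.4111) theta=-8/45 (≈-0.1778)
After 4 (thin lens f=26): x=307/90 (≈3.4111) theta=-241/780 (≈-0.3090)
After 5 (propagate distance d=50 (to screen)): x=-7042/585 (≈-12.0376) theta=-241/780 (≈-0.3090)
Rounded to 4 decimal places: x = -12.0376

Answer: -12.0376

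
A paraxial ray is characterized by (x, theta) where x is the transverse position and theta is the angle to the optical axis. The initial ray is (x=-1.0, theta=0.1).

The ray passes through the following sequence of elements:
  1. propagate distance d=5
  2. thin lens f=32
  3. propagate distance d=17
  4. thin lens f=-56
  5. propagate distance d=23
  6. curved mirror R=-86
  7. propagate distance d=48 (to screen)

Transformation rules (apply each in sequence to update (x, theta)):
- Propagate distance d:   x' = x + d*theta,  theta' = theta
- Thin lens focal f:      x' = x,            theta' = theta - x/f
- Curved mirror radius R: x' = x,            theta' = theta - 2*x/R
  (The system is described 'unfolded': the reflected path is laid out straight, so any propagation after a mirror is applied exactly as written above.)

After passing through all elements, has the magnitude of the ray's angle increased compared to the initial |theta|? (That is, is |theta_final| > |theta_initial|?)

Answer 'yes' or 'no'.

Answer: yes

Derivation:
Initial: x=-1.0000 theta=0.1000
After 1 (propagate distance d=5): x=-0.5000 theta=0.1000
After 2 (thin lens f=32): x=-0.5000 theta=37/320 (≈0.1156)
After 3 (propagate distance d=17): x=469/320 (≈1.4656) theta=37/320 (≈0.1156)
After 4 (thin lens f=-56): x=469/320 (≈1.4656) theta=363/2560 (≈0.1418)
After 5 (propagate distance d=23): x=12101/2560 (≈4.7270) theta=363/2560 (≈0.1418)
After 6 (curved mirror R=-86): x=12101/2560 (≈4.7270) theta=2771/11008 (≈0.2517)
After 7 (propagate distance d=48 (to screen)): x=1850423/110080 (≈16.8098) theta=2771/11008 (≈0.2517)
|theta_initial|=0.1000 |theta_final|=2771/11008 (≈0.2517) -> increased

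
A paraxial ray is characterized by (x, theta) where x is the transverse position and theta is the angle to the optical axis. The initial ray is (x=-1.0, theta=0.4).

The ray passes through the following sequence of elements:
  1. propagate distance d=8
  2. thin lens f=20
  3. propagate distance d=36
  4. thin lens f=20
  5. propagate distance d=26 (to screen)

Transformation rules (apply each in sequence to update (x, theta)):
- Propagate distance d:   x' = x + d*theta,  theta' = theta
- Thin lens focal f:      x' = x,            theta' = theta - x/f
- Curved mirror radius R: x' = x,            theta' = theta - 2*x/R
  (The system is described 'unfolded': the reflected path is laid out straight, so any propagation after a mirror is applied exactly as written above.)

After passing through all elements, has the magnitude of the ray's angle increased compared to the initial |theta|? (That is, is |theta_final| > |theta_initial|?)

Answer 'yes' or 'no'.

Answer: no

Derivation:
Initial: x=-1.0000 theta=0.4000
After 1 (propagate distance d=8): x=2.2000 theta=0.4000
After 2 (thin lens f=20): x=2.2000 theta=0.2900
After 3 (propagate distance d=36): x=12.6400 theta=0.2900
After 4 (thin lens f=20): x=12.6400 theta=-0.3420
After 5 (propagate distance d=26 (to screen)): x=3.7480 theta=-0.3420
|theta_initial|=0.4000 |theta_final|=0.3420 -> not increased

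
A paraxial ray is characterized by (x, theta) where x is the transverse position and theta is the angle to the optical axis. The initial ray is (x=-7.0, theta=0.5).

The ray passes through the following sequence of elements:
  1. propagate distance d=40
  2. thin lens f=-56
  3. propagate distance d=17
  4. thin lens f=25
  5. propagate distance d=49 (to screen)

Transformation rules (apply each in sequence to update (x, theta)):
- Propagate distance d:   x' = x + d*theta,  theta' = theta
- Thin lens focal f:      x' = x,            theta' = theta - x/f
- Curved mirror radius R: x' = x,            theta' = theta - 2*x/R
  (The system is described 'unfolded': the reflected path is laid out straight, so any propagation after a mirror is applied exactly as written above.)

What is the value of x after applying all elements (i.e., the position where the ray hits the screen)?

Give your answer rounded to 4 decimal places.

Answer: 11.4464

Derivation:
Initial: x=-7.0000 theta=0.5000
After 1 (propagate distance d=40): x=13.0000 theta=0.5000
After 2 (thin lens f=-56): x=13.0000 theta=41/56 (≈0.7321)
After 3 (propagate distance d=17): x=1425/56 (≈25.4464) theta=41/56 (≈0.7321)
After 4 (thin lens f=25): x=1425/56 (≈25.4464) theta=-2/7 (≈-0.2857)
After 5 (propagate distance d=49 (to screen)): x=641/56 (≈11.4464) theta=-2/7 (≈-0.2857)
Rounded to 4 decimal places: x = 11.4464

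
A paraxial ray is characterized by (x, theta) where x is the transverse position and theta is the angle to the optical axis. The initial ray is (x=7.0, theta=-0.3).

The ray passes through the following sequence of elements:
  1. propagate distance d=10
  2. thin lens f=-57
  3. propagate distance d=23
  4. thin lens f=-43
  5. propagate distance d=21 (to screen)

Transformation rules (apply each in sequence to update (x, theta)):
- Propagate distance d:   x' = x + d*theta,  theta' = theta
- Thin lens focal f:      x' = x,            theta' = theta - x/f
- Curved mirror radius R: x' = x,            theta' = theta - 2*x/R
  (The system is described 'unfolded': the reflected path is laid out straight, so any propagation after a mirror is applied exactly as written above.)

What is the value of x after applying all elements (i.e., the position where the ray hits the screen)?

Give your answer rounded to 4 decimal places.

Answer: -6.7403

Derivation:
Initial: x=7.0000 theta=-0.3000
After 1 (propagate distance d=10): x=4.0000 theta=-0.3000
After 2 (thin lens f=-57): x=4.0000 theta=-131/570 (≈-0.2298)
After 3 (propagate distance d=23): x=-733/570 (≈-1.2860) theta=-131/570 (≈-0.2298)
After 4 (thin lens f=-43): x=-733/570 (≈-1.2860) theta=-1061/4085 (≈-0.2597)
After 5 (propagate distance d=21 (to screen)): x=-1739/258 (≈-6.7403) theta=-1061/4085 (≈-0.2597)
Rounded to 4 decimal places: x = -6.7403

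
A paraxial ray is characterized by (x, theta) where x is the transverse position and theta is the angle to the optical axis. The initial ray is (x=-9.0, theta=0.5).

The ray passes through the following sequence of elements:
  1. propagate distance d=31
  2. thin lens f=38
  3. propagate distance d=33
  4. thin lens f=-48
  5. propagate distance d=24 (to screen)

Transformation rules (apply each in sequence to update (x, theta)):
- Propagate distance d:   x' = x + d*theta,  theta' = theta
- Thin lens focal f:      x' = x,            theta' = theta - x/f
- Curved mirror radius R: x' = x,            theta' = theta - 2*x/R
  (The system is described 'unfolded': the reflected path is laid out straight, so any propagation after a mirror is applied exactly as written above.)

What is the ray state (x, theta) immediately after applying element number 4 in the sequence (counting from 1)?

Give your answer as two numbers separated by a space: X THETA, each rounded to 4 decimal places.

Answer: 17.3553 0.6905

Derivation:
Initial: x=-9.0000 theta=0.5000
After 1 (propagate distance d=31): x=6.5000 theta=0.5000
After 2 (thin lens f=38): x=6.5000 theta=25/76 (≈0.3289)
After 3 (propagate distance d=33): x=1319/76 (≈17.3553) theta=25/76 (≈0.3289)
After 4 (thin lens f=-48): x=1319/76 (≈17.3553) theta=2519/3648 (≈0.6905)
Rounded to 4 decimal places: x = 17.3553, theta = 0.6905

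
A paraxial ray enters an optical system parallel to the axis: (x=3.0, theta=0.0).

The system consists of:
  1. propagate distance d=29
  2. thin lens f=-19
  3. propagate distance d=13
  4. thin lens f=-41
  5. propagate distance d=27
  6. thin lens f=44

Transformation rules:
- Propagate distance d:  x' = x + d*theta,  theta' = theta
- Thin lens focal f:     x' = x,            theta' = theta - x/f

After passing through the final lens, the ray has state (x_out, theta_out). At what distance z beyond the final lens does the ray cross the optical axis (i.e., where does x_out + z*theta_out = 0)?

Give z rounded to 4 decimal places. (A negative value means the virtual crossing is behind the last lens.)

Answer: 2034.5352

Derivation:
Initial: x=3.0000 theta=0.0000
After 1 (propagate distance d=29): x=3.0000 theta=0.0000
After 2 (thin lens f=-19): x=3.0000 theta=3/19 (≈0.1579)
After 3 (propagate distance d=13): x=96/19 (≈5.0526) theta=3/19 (≈0.1579)
After 4 (thin lens f=-41): x=96/19 (≈5.0526) theta=219/779 (≈0.2811)
After 5 (propagate distance d=27): x=9849/779 (≈12.6431) theta=219/779 (≈0.2811)
After 6 (thin lens f=44): x=9849/779 (≈12.6431) theta=-213/34276 (≈-0.0062)
z_focus = -x_out/theta_out = -(9849/779)/(-213/34276) = 144452/71 ≈ 2034.5352
Rounded to 4 decimal places: z = 2034.5352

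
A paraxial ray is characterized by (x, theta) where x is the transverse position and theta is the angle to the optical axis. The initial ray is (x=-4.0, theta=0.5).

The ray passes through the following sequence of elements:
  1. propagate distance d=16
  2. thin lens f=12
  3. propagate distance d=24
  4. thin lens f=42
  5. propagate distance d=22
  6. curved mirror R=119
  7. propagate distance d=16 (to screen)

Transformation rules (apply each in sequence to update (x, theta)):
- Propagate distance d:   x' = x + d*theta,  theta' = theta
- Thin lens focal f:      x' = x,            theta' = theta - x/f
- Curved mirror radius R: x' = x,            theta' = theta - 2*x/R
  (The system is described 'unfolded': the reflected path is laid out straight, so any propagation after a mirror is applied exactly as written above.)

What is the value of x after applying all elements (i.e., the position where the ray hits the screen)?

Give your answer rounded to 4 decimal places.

Initial: x=-4.0000 theta=0.5000
After 1 (propagate distance d=16): x=4.0000 theta=0.5000
After 2 (thin lens f=12): x=4.0000 theta=1/6 (≈0.1667)
After 3 (propagate distance d=24): x=8.0000 theta=1/6 (≈0.1667)
After 4 (thin lens f=42): x=8.0000 theta=-1/42 (≈-0.0238)
After 5 (propagate distance d=22): x=157/21 (≈7.4762) theta=-1/42 (≈-0.0238)
After 6 (curved mirror R=119): x=157/21 (≈7.4762) theta=-249/1666 (≈-0.1495)
After 7 (propagate distance d=16 (to screen)): x=12707/2499 (≈5.0848) theta=-249/1666 (≈-0.1495)
Rounded to 4 decimal places: x = 5.0848

Answer: 5.0848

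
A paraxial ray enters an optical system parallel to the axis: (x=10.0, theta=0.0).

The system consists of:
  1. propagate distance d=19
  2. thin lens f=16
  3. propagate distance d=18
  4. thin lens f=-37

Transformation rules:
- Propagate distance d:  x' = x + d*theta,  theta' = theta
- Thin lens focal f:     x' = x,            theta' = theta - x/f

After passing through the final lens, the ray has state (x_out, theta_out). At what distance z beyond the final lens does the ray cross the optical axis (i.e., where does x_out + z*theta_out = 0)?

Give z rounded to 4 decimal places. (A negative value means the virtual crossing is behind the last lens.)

Answer: -1.8974

Derivation:
Initial: x=10.0000 theta=0.0000
After 1 (propagate distance d=19): x=10.0000 theta=0.0000
After 2 (thin lens f=16): x=10.0000 theta=-0.6250
After 3 (propagate distance d=18): x=-1.2500 theta=-0.6250
After 4 (thin lens f=-37): x=-1.2500 theta=-195/296 (≈-0.6588)
z_focus = -x_out/theta_out = -(-1.2500)/(-195/296) = -74/39 ≈ -1.8974
Rounded to 4 decimal places: z = -1.8974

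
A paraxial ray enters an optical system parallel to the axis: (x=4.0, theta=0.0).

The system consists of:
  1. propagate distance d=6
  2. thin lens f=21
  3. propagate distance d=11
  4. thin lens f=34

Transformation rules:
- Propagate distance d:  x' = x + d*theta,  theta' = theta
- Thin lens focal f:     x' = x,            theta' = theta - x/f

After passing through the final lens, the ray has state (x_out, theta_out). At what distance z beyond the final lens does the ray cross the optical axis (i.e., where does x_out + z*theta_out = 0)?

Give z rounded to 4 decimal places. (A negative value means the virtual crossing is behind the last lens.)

Answer: 7.7273

Derivation:
Initial: x=4.0000 theta=0.0000
After 1 (propagate distance d=6): x=4.0000 theta=0.0000
After 2 (thin lens f=21): x=4.0000 theta=-4/21 (≈-0.1905)
After 3 (propagate distance d=11): x=40/21 (≈1.9048) theta=-4/21 (≈-0.1905)
After 4 (thin lens f=34): x=40/21 (≈1.9048) theta=-88/357 (≈-0.2465)
z_focus = -x_out/theta_out = -(40/21)/(-88/357) = 85/11 ≈ 7.7273
Rounded to 4 decimal places: z = 7.7273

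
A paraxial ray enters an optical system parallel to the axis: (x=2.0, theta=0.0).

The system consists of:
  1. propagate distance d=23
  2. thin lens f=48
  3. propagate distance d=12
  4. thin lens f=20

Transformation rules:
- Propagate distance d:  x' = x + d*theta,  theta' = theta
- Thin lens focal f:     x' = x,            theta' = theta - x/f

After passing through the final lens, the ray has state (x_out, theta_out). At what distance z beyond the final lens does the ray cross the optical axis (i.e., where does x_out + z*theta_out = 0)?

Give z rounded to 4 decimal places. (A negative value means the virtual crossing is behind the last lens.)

Answer: 12.8571

Derivation:
Initial: x=2.0000 theta=0.0000
After 1 (propagate distance d=23): x=2.0000 theta=0.0000
After 2 (thin lens f=48): x=2.0000 theta=-1/24 (≈-0.0417)
After 3 (propagate distance d=12): x=1.5000 theta=-1/24 (≈-0.0417)
After 4 (thin lens f=20): x=1.5000 theta=-7/60 (≈-0.1167)
z_focus = -x_out/theta_out = -(1.5000)/(-7/60) = 90/7 ≈ 12.8571
Rounded to 4 decimal places: z = 12.8571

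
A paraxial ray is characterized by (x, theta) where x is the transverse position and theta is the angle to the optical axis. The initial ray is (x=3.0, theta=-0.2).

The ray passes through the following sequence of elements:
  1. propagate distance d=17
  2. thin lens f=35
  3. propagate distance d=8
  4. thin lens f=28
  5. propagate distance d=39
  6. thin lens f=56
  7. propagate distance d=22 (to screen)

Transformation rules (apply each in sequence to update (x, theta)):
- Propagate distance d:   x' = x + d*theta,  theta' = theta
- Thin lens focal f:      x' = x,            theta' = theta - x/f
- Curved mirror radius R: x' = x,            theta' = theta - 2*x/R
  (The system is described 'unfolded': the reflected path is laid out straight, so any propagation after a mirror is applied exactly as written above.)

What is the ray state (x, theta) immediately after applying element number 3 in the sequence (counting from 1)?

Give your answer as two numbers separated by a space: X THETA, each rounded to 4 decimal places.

Initial: x=3.0000 theta=-0.2000
After 1 (propagate distance d=17): x=-0.4000 theta=-0.2000
After 2 (thin lens f=35): x=-0.4000 theta=-33/175 (≈-0.1886)
After 3 (propagate distance d=8): x=-334/175 (≈-1.9086) theta=-33/175 (≈-0.1886)
Rounded to 4 decimal places: x = -1.9086, theta = -0.1886

Answer: -1.9086 -0.1886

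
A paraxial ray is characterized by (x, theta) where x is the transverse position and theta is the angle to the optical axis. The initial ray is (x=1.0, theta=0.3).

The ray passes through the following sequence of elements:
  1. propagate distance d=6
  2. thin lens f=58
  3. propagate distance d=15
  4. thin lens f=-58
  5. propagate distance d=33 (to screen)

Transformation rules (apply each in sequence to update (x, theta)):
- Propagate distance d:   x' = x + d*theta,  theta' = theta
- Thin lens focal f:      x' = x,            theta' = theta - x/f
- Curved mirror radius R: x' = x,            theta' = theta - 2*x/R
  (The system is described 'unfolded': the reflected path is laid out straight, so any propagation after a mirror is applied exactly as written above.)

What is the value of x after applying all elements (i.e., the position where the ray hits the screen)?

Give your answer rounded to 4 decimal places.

Initial: x=1.0000 theta=0.3000
After 1 (propagate distance d=6): x=2.8000 theta=0.3000
After 2 (thin lens f=58): x=2.8000 theta=73/290 (≈0.2517)
After 3 (propagate distance d=15): x=1907/290 (≈6.5759) theta=73/290 (≈0.2517)
After 4 (thin lens f=-58): x=1907/290 (≈6.5759) theta=6141/16820 (≈0.3651)
After 5 (propagate distance d=33 (to screen)): x=313259/16820 (≈18.6242) theta=6141/16820 (≈0.3651)
Rounded to 4 decimal places: x = 18.6242

Answer: 18.6242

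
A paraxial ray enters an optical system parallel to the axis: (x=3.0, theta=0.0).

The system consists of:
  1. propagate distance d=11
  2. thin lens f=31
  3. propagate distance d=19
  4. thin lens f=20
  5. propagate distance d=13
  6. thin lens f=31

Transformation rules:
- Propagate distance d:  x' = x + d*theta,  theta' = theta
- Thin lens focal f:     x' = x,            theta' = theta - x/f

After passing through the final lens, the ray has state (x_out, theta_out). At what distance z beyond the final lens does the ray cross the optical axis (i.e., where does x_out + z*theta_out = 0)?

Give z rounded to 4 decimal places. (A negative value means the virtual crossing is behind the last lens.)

Initial: x=3.0000 theta=0.0000
After 1 (propagate distance d=11): x=3.0000 theta=0.0000
After 2 (thin lens f=31): x=3.0000 theta=-3/31 (≈-0.0968)
After 3 (propagate distance d=19): x=36/31 (≈1.1613) theta=-3/31 (≈-0.0968)
After 4 (thin lens f=20): x=36/31 (≈1.1613) theta=-24/155 (≈-0.1548)
After 5 (propagate distance d=13): x=-132/155 (≈-0.8516) theta=-24/155 (≈-0.1548)
After 6 (thin lens f=31): x=-132/155 (≈-0.8516) theta=-612/4805 (≈-0.1274)
z_focus = -x_out/theta_out = -(-132/155)/(-612/4805) = -341/51 ≈ -6.6863
Rounded to 4 decimal places: z = -6.6863

Answer: -6.6863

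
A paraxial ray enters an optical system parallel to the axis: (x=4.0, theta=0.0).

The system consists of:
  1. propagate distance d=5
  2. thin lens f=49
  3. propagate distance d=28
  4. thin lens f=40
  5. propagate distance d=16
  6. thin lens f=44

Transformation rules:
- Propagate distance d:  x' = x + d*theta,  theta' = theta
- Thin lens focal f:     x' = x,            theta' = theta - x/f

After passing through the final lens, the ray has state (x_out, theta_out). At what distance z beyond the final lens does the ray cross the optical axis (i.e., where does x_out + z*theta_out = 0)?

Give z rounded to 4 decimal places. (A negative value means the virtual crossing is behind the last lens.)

Initial: x=4.0000 theta=0.0000
After 1 (propagate distance d=5): x=4.0000 theta=0.0000
After 2 (thin lens f=49): x=4.0000 theta=-4/49 (≈-0.0816)
After 3 (propagate distance d=28): x=12/7 (≈1.7143) theta=-4/49 (≈-0.0816)
After 4 (thin lens f=40): x=12/7 (≈1.7143) theta=-61/490 (≈-0.1245)
After 5 (propagate distance d=16): x=-68/245 (≈-0.2776) theta=-61/490 (≈-0.1245)
After 6 (thin lens f=44): x=-68/245 (≈-0.2776) theta=-13/110 (≈-0.1182)
z_focus = -x_out/theta_out = -(-68/245)/(-13/110) = -1496/637 ≈ -2.3485
Rounded to 4 decimal places: z = -2.3485

Answer: -2.3485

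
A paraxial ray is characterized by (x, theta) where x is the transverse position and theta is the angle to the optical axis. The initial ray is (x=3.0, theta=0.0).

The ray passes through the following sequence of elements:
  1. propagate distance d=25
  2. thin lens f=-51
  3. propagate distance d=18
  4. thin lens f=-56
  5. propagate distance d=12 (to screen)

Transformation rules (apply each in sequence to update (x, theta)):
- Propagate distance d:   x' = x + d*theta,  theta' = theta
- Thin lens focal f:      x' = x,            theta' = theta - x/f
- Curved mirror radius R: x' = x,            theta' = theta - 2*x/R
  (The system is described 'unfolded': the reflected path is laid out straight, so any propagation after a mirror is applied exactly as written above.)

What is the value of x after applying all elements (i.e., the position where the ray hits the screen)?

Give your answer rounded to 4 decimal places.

Answer: 5.6345

Derivation:
Initial: x=3.0000 theta=0.0000
After 1 (propagate distance d=25): x=3.0000 theta=0.0000
After 2 (thin lens f=-51): x=3.0000 theta=1/17 (≈0.0588)
After 3 (propagate distance d=18): x=69/17 (≈4.0588) theta=1/17 (≈0.0588)
After 4 (thin lens f=-56): x=69/17 (≈4.0588) theta=125/952 (≈0.1313)
After 5 (propagate distance d=12 (to screen)): x=1341/238 (≈5.6345) theta=125/952 (≈0.1313)
Rounded to 4 decimal places: x = 5.6345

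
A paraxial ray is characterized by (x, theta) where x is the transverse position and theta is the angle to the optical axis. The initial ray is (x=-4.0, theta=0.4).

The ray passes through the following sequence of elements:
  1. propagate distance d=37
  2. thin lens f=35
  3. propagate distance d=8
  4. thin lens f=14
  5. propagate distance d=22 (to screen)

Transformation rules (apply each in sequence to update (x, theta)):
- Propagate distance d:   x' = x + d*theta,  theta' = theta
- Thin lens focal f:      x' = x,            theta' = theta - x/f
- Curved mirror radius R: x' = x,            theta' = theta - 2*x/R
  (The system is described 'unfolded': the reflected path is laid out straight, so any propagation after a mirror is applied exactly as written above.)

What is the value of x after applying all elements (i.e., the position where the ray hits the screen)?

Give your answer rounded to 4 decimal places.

Answer: -4.5780

Derivation:
Initial: x=-4.0000 theta=0.4000
After 1 (propagate distance d=37): x=10.8000 theta=0.4000
After 2 (thin lens f=35): x=10.8000 theta=16/175 (≈0.0914)
After 3 (propagate distance d=8): x=2018/175 (≈11.5314) theta=16/175 (≈0.0914)
After 4 (thin lens f=14): x=2018/175 (≈11.5314) theta=-897/1225 (≈-0.7322)
After 5 (propagate distance d=22 (to screen)): x=-5608/1225 (≈-4.5780) theta=-897/1225 (≈-0.7322)
Rounded to 4 decimal places: x = -4.5780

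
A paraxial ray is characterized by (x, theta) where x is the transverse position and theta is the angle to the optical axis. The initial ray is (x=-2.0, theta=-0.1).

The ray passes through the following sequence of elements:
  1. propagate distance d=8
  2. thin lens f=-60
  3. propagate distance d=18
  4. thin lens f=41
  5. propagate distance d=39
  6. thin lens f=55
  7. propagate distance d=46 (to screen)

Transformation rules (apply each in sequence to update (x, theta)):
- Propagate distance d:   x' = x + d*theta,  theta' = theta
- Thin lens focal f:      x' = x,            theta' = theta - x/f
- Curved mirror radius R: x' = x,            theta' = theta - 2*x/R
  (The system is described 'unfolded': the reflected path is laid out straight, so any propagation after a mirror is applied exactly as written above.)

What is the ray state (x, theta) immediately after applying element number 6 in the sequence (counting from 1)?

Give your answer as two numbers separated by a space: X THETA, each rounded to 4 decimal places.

Initial: x=-2.0000 theta=-0.1000
After 1 (propagate distance d=8): x=-2.8000 theta=-0.1000
After 2 (thin lens f=-60): x=-2.8000 theta=-11/75 (≈-0.1467)
After 3 (propagate distance d=18): x=-5.4400 theta=-11/75 (≈-0.1467)
After 4 (thin lens f=41): x=-5.4400 theta=-43/3075 (≈-0.0140)
After 5 (propagate distance d=39): x=-1227/205 (≈-5.9854) theta=-43/3075 (≈-0.0140)
After 6 (thin lens f=55): x=-1227/205 (≈-5.9854) theta=3208/33825 (≈0.0948)
Rounded to 4 decimal places: x = -5.9854, theta = 0.0948

Answer: -5.9854 0.0948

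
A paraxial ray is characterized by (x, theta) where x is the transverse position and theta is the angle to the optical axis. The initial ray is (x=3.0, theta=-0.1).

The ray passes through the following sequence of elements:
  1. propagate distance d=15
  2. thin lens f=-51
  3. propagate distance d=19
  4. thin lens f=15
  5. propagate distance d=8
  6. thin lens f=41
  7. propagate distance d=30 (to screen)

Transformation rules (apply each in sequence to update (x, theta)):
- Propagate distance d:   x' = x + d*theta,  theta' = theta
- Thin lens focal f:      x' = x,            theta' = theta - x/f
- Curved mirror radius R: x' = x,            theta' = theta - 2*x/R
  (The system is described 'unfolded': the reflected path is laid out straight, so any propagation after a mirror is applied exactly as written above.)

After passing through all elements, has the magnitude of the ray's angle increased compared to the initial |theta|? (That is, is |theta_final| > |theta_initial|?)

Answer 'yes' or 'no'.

Answer: no

Derivation:
Initial: x=3.0000 theta=-0.1000
After 1 (propagate distance d=15): x=1.5000 theta=-0.1000
After 2 (thin lens f=-51): x=1.5000 theta=-6/85 (≈-0.0706)
After 3 (propagate distance d=19): x=27/170 (≈0.1588) theta=-6/85 (≈-0.0706)
After 4 (thin lens f=15): x=27/170 (≈0.1588) theta=-69/850 (≈-0.0812)
After 5 (propagate distance d=8): x=-417/850 (≈-0.4906) theta=-69/850 (≈-0.0812)
After 6 (thin lens f=41): x=-417/850 (≈-0.4906) theta=-1206/17425 (≈-0.0692)
After 7 (propagate distance d=30 (to screen)): x=-89457/34850 (≈-2.5669) theta=-1206/17425 (≈-0.0692)
|theta_initial|=0.1000 |theta_final|=1206/17425 (≈0.0692) -> not increased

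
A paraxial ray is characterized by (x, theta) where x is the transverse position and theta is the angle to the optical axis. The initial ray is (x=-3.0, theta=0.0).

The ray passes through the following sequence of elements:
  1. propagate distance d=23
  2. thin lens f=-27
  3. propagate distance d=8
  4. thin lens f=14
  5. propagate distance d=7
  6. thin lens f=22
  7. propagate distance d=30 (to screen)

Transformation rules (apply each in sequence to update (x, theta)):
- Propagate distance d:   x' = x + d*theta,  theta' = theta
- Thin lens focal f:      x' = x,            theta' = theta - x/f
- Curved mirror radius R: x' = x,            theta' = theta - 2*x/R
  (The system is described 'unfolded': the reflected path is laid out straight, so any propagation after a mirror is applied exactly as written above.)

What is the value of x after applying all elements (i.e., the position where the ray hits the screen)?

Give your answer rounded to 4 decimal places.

Answer: 5.9899

Derivation:
Initial: x=-3.0000 theta=0.0000
After 1 (propagate distance d=23): x=-3.0000 theta=0.0000
After 2 (thin lens f=-27): x=-3.0000 theta=-1/9 (≈-0.1111)
After 3 (propagate distance d=8): x=-35/9 (≈-3.8889) theta=-1/9 (≈-0.1111)
After 4 (thin lens f=14): x=-35/9 (≈-3.8889) theta=1/6 (≈0.1667)
After 5 (propagate distance d=7): x=-49/18 (≈-2.7222) theta=1/6 (≈0.1667)
After 6 (thin lens f=22): x=-49/18 (≈-2.7222) theta=115/396 (≈0.2904)
After 7 (propagate distance d=30 (to screen)): x=593/99 (≈5.9899) theta=115/396 (≈0.2904)
Rounded to 4 decimal places: x = 5.9899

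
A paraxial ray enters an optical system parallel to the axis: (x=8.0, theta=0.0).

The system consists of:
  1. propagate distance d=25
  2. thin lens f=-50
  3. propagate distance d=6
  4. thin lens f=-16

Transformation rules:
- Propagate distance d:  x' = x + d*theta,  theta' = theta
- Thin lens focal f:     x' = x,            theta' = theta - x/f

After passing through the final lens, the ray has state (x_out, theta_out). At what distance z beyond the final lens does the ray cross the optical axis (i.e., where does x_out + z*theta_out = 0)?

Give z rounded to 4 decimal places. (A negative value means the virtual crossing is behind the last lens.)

Answer: -12.4444

Derivation:
Initial: x=8.0000 theta=0.0000
After 1 (propagate distance d=25): x=8.0000 theta=0.0000
After 2 (thin lens f=-50): x=8.0000 theta=0.1600
After 3 (propagate distance d=6): x=8.9600 theta=0.1600
After 4 (thin lens f=-16): x=8.9600 theta=0.7200
z_focus = -x_out/theta_out = -(8.9600)/(0.7200) = -112/9 ≈ -12.4444
Rounded to 4 decimal places: z = -12.4444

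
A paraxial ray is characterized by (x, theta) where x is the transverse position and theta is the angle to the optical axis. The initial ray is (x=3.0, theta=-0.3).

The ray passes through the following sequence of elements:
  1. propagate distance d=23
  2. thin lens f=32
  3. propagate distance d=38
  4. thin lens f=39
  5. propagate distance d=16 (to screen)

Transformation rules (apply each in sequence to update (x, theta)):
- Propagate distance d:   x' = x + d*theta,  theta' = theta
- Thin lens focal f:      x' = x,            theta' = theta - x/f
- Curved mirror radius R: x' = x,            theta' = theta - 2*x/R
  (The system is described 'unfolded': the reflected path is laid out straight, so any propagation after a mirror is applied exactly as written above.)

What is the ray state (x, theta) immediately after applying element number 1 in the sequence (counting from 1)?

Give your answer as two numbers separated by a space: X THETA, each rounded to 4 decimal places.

Initial: x=3.0000 theta=-0.3000
After 1 (propagate distance d=23): x=-3.9000 theta=-0.3000
Rounded to 4 decimal places: x = -3.9000, theta = -0.3000

Answer: -3.9000 -0.3000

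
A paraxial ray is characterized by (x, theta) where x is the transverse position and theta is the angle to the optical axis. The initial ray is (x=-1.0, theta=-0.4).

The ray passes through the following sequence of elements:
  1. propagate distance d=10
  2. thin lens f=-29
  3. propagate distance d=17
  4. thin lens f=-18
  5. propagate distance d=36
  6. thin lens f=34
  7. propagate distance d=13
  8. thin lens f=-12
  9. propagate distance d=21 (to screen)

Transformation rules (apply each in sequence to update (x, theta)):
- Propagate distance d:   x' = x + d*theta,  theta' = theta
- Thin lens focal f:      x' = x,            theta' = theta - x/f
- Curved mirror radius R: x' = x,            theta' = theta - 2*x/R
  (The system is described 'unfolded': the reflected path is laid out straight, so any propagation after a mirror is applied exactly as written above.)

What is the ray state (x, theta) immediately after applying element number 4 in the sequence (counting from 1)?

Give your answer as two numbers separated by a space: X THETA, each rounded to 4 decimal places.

Answer: -14.7310 -1.3908

Derivation:
Initial: x=-1.0000 theta=-0.4000
After 1 (propagate distance d=10): x=-5.0000 theta=-0.4000
After 2 (thin lens f=-29): x=-5.0000 theta=-83/145 (≈-0.5724)
After 3 (propagate distance d=17): x=-2136/145 (≈-14.7310) theta=-83/145 (≈-0.5724)
After 4 (thin lens f=-18): x=-2136/145 (≈-14.7310) theta=-121/87 (≈-1.3908)
Rounded to 4 decimal places: x = -14.7310, theta = -1.3908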